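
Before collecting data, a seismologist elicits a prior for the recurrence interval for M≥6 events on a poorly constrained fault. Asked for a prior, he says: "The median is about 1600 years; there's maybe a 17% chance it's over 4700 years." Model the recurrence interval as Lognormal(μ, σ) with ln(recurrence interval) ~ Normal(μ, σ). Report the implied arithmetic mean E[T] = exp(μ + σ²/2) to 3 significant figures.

E[T] ≈ 3030 years

If T ~ Lognormal(μ,σ) then ln T ~ Normal(μ,σ), so the p-quantile of ln T is μ + z_p·σ.
ln(1600) = 7.378 and ln(4700) = 8.455; z_{0.5} = 0, z_{0.83} = 0.9542.
σ = (8.455 − 7.378)/(0.9542 − (0)) = 1.129.
μ = 7.378 − (0)·1.129 = 7.378.
E[T] = exp(μ + σ²/2) = exp(7.378 + 0.6377) = 3030 years.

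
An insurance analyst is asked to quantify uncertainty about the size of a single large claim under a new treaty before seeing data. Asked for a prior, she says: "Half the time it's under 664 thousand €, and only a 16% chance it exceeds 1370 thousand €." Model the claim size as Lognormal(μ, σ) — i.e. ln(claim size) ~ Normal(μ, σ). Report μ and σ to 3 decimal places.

If T ~ Lognormal(μ,σ) then ln T ~ Normal(μ,σ), so the p-quantile of ln T is μ + z_p·σ.
ln(664) = 6.498 and ln(1370) = 7.223; z_{0.5} = 0, z_{0.84} = 0.9945.
σ = (7.223 − 6.498)/(0.9945 − (0)) = 0.728.
μ = 6.498 − (0)·0.728 = 6.498.

μ ≈ 6.498, σ ≈ 0.728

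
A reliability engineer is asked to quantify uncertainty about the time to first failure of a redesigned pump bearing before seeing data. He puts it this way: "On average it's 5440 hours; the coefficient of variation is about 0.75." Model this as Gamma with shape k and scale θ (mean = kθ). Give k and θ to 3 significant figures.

k ≈ 1.78, θ ≈ 3060

For Gamma(k, scale θ): mean = kθ, variance = kθ², so CV = 1/√k.
CV = 0.75, hence k = 1/CV² = 1.78.
Then θ = mean/k = 5440/1.78 = 3060.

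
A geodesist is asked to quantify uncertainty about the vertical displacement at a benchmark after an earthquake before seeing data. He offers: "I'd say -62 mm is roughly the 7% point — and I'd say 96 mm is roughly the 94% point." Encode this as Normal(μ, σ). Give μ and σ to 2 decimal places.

μ = 14.94, σ = 52.14

The p-quantile of Normal(μ,σ) is μ + z_p·σ, with z_{0.07} = -1.476 and z_{0.94} = 1.555.
Eliminate σ: μ = (z₂·x₁ − z₁·x₂)/(z₂ − z₁) = (1.555·-62 − (-1.476)·96)/3.031 = 14.94.
Then σ = (x₂ − x₁)/(z₂ − z₁) = (96 − -62)/3.031 = 52.14.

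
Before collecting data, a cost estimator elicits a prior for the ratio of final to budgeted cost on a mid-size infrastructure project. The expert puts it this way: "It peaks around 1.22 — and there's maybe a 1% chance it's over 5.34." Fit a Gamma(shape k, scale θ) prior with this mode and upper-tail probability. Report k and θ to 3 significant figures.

Gamma(k,θ) with k>1 has mode (k−1)θ, so θ = 1.22/(k−1).
Need P(X < 5.34) = 0.99 with θ tied to k this way. Start at k = 2, θ = 1.22: P(X<5.34) ≈ 0.932.
Too low — raise k to concentrate. Iterating converges to k ≈ 2.87.
Then θ = 1.22/(2.87−1) ≈ 0.652.

k ≈ 2.87, θ ≈ 0.652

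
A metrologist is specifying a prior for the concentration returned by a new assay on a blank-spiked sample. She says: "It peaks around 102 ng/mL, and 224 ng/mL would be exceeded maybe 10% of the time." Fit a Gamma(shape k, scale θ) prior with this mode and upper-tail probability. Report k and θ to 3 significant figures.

Gamma(k,θ) with k>1 has mode (k−1)θ, so θ = 102/(k−1).
Need P(X < 224) = 0.9 with θ tied to k this way. Start at k = 2, θ = 102: P(X<224) ≈ 0.644.
Too low — raise k to concentrate. Iterating converges to k ≈ 4.11.
Then θ = 102/(4.11−1) ≈ 32.8.

k ≈ 4.11, θ ≈ 32.8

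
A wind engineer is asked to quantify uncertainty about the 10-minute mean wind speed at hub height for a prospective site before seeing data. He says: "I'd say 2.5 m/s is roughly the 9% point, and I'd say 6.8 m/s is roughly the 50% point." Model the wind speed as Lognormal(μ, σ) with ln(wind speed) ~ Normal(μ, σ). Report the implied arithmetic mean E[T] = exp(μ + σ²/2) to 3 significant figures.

If T ~ Lognormal(μ,σ) then ln T ~ Normal(μ,σ), so the p-quantile of ln T is μ + z_p·σ.
ln(2.5) = 0.9163 and ln(6.8) = 1.917; z_{0.09} = -1.341, z_{0.5} = 0.
σ = (1.917 − 0.9163)/(0 − (-1.341)) = 0.746.
μ = 0.9163 − (-1.341)·0.746 = 1.917.
E[T] = exp(μ + σ²/2) = exp(1.917 + 0.2785) = 8.98 m/s.

E[T] ≈ 8.98 m/s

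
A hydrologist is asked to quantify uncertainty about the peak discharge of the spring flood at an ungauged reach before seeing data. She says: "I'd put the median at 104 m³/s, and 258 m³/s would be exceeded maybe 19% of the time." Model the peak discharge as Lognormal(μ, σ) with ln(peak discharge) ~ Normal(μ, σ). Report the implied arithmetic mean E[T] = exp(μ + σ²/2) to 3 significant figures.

If T ~ Lognormal(μ,σ) then ln T ~ Normal(μ,σ), so the p-quantile of ln T is μ + z_p·σ.
ln(104) = 4.644 and ln(258) = 5.553; z_{0.5} = 0, z_{0.81} = 0.8779.
σ = (5.553 − 4.644)/(0.8779 − (0)) = 1.035.
μ = 4.644 − (0)·1.035 = 4.644.
E[T] = exp(μ + σ²/2) = exp(4.644 + 0.5355) = 178 m³/s.

E[T] ≈ 178 m³/s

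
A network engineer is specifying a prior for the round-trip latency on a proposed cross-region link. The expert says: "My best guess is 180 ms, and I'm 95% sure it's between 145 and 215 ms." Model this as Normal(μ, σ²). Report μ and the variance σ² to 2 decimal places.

μ = 180.00, σ² = 318.89

A symmetric 95% interval runs μ ± z·σ with z = 1.96.
Half-width = 35, so σ = 35/1.96 = 17.857 and σ² = 318.89.
μ is the stated best guess, 180.00.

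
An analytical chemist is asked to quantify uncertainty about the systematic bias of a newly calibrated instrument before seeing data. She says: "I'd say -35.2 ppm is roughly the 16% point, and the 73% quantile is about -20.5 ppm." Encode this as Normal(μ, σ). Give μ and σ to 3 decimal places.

μ = -26.105, σ = 9.146

The p-quantile of Normal(μ,σ) is μ + z_p·σ, with z_{0.16} = -0.9945 and z_{0.73} = 0.6128.
Eliminate σ: μ = (z₂·x₁ − z₁·x₂)/(z₂ − z₁) = (0.6128·-35.2 − (-0.9945)·-20.5)/1.607 = -26.105.
Then σ = (x₂ − x₁)/(z₂ − z₁) = (-20.5 − -35.2)/1.607 = 9.146.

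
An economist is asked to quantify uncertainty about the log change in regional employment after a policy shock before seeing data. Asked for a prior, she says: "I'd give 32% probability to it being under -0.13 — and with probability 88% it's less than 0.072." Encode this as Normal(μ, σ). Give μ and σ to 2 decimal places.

For Normal(μ,σ), the p-quantile is μ + z_p·σ. Here z_{0.32} = -0.4677, z_{0.88} = 1.175.
So -0.13 = μ − 0.4677σ and 0.072 = μ + 1.175σ.
Subtracting: σ = (0.072 − -0.13)/(1.175 − (-0.4677)) = 0.12.
Then μ = -0.13 − (-0.4677)·0.12 = -0.07.

μ = -0.07, σ = 0.12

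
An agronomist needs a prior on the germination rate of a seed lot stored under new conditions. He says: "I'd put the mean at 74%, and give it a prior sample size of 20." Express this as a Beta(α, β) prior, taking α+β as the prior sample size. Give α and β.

Under the effective-sample-size interpretation, Beta(α, β) has prior mean α/(α+β) and prior sample size α+β.
So α+β = 20 and α/(α+β) = 0.74, giving α = 0.74·20 = 14.8 and β = 20 − 14.8 = 5.2.

α = 14.8, β = 5.2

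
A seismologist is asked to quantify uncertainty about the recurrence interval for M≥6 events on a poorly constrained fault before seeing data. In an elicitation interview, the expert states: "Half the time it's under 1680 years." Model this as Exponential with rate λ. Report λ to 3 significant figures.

Exponential median = ln 2 / λ, so λ = ln 2 / 1680.0 = 0.000413.

λ ≈ 0.000413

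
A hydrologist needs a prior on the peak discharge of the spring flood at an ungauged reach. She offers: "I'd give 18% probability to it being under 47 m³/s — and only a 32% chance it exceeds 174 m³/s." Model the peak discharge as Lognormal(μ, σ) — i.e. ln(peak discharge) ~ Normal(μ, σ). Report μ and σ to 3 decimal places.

μ ≈ 4.716, σ ≈ 0.946

If T ~ Lognormal(μ,σ) then ln T ~ Normal(μ,σ), so the p-quantile of ln T is μ + z_p·σ.
ln(47) = 3.85 and ln(174) = 5.159; z_{0.18} = -0.9154, z_{0.68} = 0.4677.
σ = (5.159 − 3.85)/(0.4677 − (-0.9154)) = 0.946.
μ = 3.85 − (-0.9154)·0.946 = 4.716.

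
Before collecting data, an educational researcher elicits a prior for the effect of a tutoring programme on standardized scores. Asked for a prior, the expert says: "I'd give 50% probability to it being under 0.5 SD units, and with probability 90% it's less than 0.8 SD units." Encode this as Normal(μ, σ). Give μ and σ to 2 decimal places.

μ = 0.50, σ = 0.23

For Normal(μ,σ), the p-quantile is μ + z_p·σ. Here z_{0.5} = 0, z_{0.9} = 1.282.
So 0.5 = μ + 0σ and 0.8 = μ + 1.282σ.
Subtracting: σ = (0.8 − 0.5)/(1.282 − (0)) = 0.23.
Then μ = 0.5 − (0)·0.23 = 0.50.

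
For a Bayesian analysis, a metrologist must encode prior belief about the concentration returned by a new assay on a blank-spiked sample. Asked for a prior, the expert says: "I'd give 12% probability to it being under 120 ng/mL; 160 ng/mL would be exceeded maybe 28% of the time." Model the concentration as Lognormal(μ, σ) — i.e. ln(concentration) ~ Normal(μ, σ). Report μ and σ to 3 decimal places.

μ ≈ 4.980, σ ≈ 0.164

If T ~ Lognormal(μ,σ) then ln T ~ Normal(μ,σ), so the p-quantile of ln T is μ + z_p·σ.
ln(120) = 4.787 and ln(160) = 5.075; z_{0.12} = -1.175, z_{0.72} = 0.5828.
σ = (5.075 − 4.787)/(0.5828 − (-1.175)) = 0.164.
μ = 4.787 − (-1.175)·0.164 = 4.980.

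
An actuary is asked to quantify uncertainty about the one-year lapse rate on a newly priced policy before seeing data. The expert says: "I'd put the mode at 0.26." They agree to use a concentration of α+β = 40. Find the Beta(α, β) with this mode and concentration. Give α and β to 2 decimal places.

For α,β > 1 the Beta mode is (α−1)/(α+β−2). With α+β = 40, the mode is (α−1)/38.
Set (α−1)/38 = 0.26 → α = 1 + 0.26·38 = 10.88.
β = 40 − α = 29.12.

α = 10.88, β = 29.12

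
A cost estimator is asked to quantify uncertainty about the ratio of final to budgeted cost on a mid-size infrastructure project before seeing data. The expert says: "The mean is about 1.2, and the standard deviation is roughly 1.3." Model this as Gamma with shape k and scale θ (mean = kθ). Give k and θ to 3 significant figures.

For Gamma(k, scale θ): mean = kθ, variance = kθ², so CV = 1/√k.
CV = SD/mean = 1.3/1.2 = 1.083, hence k = 1/CV² = 0.852.
Then θ = mean/k = 1.2/0.852 = 1.41.

k ≈ 0.852, θ ≈ 1.41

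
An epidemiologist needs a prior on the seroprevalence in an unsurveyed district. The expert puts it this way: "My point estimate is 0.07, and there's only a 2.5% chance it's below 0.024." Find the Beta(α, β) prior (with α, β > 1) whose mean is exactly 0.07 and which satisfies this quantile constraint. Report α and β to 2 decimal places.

With mean 0.07 fixed, write α = 0.07s, β = 0.93s where s = α+β.
Need P(θ < 0.024) = 0.025 under Beta(0.07s, 0.93s). Normal approximation: (q−m)/√(m(1−m)/s) ≈ z_{0.025} = -1.96, so s ≈ 0.07·0.93·(-1.96)²/(0.024−0.07)² = 118.2.
At s = 118.2: P(θ<0.024) ≈ 0.005. Adjusting to match 0.025 gives s ≈ 73.84.
So α = 0.07·73.84 ≈ 5.17, β = 0.93·73.84 ≈ 68.67.

α ≈ 5.17, β ≈ 68.67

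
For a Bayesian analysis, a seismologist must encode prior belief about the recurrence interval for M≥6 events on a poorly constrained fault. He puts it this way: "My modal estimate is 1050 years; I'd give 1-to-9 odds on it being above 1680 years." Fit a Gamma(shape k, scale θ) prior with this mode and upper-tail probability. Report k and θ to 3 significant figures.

k ≈ 9.5, θ ≈ 123

Gamma(k,θ) with k>1 has mode (k−1)θ, so θ = 1050/(k−1).
Need P(X < 1680) = 0.9 with θ tied to k this way. Start at k = 2, θ = 1050: P(X<1680) ≈ 0.475.
Too low — raise k to concentrate. Iterating converges to k ≈ 9.5.
Then θ = 1050/(9.5−1) ≈ 123.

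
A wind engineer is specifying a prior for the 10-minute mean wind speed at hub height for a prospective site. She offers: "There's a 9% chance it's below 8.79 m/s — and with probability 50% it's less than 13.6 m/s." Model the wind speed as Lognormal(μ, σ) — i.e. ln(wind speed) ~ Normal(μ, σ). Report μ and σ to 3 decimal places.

μ ≈ 2.610, σ ≈ 0.326

If T ~ Lognormal(μ,σ) then ln T ~ Normal(μ,σ), so the p-quantile of ln T is μ + z_p·σ.
ln(8.79) = 2.174 and ln(13.6) = 2.61; z_{0.09} = -1.341, z_{0.5} = 0.
σ = (2.61 − 2.174)/(0 − (-1.341)) = 0.326.
μ = 2.174 − (-1.341)·0.326 = 2.610.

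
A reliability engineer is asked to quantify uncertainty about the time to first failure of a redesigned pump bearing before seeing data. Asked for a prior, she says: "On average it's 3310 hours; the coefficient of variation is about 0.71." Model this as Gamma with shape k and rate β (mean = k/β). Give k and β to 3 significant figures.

k ≈ 1.98, β ≈ 0.000599

For Gamma(k, rate β): mean = k/β, variance = k/β², so CV = 1/√k.
CV = 0.71, hence k = 1/CV² = 1.98.
Then β = k/mean = 1.98/3310 = 0.000599.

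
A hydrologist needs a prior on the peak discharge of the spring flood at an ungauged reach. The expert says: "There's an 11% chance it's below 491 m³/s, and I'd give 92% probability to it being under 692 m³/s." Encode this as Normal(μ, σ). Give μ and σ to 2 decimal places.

μ = 584.68, σ = 76.38

The p-quantile of Normal(μ,σ) is μ + z_p·σ, with z_{0.11} = -1.227 and z_{0.92} = 1.405.
Eliminate σ: μ = (z₂·x₁ − z₁·x₂)/(z₂ − z₁) = (1.405·491 − (-1.227)·692)/2.632 = 584.68.
Then σ = (x₂ − x₁)/(z₂ − z₁) = (692 − 491)/2.632 = 76.38.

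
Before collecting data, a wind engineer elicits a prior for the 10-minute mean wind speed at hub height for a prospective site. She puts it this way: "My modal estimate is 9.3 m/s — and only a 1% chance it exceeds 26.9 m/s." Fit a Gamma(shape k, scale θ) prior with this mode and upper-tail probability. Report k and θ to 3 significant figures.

k ≈ 5.03, θ ≈ 2.31

Gamma(k,θ) with k>1 has mode (k−1)θ, so θ = 9.3/(k−1).
Need P(X < 26.9) = 0.99 with θ tied to k this way. Start at k = 2, θ = 9.3: P(X<26.9) ≈ 0.784.
Too low — raise k to concentrate. Iterating converges to k ≈ 5.03.
Then θ = 9.3/(5.03−1) ≈ 2.31.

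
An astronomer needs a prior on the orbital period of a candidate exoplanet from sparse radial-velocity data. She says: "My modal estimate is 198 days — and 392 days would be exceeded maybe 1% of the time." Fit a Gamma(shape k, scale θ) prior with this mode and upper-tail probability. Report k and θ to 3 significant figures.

k ≈ 11.5, θ ≈ 18.8

Gamma(k,θ) with k>1 has mode (k−1)θ, so θ = 198/(k−1).
Need P(X < 392) = 0.99 with θ tied to k this way. Start at k = 2, θ = 198: P(X<392) ≈ 0.588.
Too low — raise k to concentrate. Iterating converges to k ≈ 11.5.
Then θ = 198/(11.5−1) ≈ 18.8.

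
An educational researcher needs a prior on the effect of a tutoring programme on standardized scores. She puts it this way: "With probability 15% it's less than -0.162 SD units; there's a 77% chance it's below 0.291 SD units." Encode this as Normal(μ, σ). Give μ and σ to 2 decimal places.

The p-quantile of Normal(μ,σ) is μ + z_p·σ, with z_{0.15} = -1.036 and z_{0.77} = 0.7388.
Eliminate σ: μ = (z₂·x₁ − z₁·x₂)/(z₂ − z₁) = (0.7388·-0.162 − (-1.036)·0.291)/1.775 = 0.10.
Then σ = (x₂ − x₁)/(z₂ − z₁) = (0.291 − -0.162)/1.775 = 0.26.

μ = 0.10, σ = 0.26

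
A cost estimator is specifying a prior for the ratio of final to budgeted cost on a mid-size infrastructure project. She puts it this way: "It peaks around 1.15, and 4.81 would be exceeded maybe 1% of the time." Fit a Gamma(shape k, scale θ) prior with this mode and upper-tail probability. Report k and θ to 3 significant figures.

Gamma(k,θ) with k>1 has mode (k−1)θ, so θ = 1.15/(k−1).
Need P(X < 4.81) = 0.99 with θ tied to k this way. Start at k = 2, θ = 1.15: P(X<4.81) ≈ 0.921.
Too low — raise k to concentrate. Iterating converges to k ≈ 3.02.
Then θ = 1.15/(3.02−1) ≈ 0.57.

k ≈ 3.02, θ ≈ 0.57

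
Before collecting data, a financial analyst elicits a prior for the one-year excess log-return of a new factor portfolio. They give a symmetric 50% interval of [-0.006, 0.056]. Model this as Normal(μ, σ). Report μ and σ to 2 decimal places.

μ = 0.03, σ = 0.05

A symmetric 50% interval runs μ ± z·σ with z = 0.6745.
Half-width = 0.031, so σ = 0.031/0.6745 = 0.05.
μ is the interval midpoint, 0.03.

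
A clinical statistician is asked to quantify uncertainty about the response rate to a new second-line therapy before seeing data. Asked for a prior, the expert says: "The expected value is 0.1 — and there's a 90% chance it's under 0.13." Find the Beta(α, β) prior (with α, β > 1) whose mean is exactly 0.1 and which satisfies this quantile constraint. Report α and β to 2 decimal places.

α ≈ 17.32, β ≈ 155.92

With mean 0.1 fixed, write α = 0.1s, β = 0.9s where s = α+β.
Need P(θ < 0.13) = 0.9 under Beta(0.1s, 0.9s). Normal approximation: (q−m)/√(m(1−m)/s) ≈ z_{0.9} = 1.28, so s ≈ 0.1·0.9·(1.28)²/(0.13−0.1)² = 164.2.
At s = 164.2: P(θ<0.13) ≈ 0.895. Adjusting to match 0.9 gives s ≈ 173.24.
So α = 0.1·173.24 ≈ 17.32, β = 0.9·173.24 ≈ 155.92.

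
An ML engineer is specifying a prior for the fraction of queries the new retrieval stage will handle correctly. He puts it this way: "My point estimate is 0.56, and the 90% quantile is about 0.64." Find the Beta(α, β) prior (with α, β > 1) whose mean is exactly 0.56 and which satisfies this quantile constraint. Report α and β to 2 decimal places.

With mean 0.56 fixed, write α = 0.56s, β = 0.44s where s = α+β.
Need P(θ < 0.64) = 0.9 under Beta(0.56s, 0.44s). Normal approximation: (q−m)/√(m(1−m)/s) ≈ z_{0.9} = 1.28, so s ≈ 0.56·0.44·(1.28)²/(0.64−0.56)² = 63.2.
At s = 63.2: P(θ<0.64) ≈ 0.902. Adjusting to match 0.9 gives s ≈ 62.22.
So α = 0.56·62.22 ≈ 34.84, β = 0.44·62.22 ≈ 27.38.

α ≈ 34.84, β ≈ 27.38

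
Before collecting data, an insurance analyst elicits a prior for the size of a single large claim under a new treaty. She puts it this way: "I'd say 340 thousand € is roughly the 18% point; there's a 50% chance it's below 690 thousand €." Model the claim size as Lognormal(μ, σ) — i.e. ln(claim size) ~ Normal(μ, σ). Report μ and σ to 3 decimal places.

If T ~ Lognormal(μ,σ) then ln T ~ Normal(μ,σ), so the p-quantile of ln T is μ + z_p·σ.
ln(340) = 5.829 and ln(690) = 6.537; z_{0.18} = -0.9154, z_{0.5} = 0.
σ = (6.537 − 5.829)/(0 − (-0.9154)) = 0.773.
μ = 5.829 − (-0.9154)·0.773 = 6.537.

μ ≈ 6.537, σ ≈ 0.773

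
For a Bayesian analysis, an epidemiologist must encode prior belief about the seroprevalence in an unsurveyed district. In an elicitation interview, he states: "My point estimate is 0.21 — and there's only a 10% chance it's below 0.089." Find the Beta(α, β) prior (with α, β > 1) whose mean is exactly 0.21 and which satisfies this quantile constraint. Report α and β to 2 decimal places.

With mean 0.21 fixed, write α = 0.21s, β = 0.79s where s = α+β.
Need P(θ < 0.089) = 0.1 under Beta(0.21s, 0.79s). Normal approximation: (q−m)/√(m(1−m)/s) ≈ z_{0.1} = -1.28, so s ≈ 0.21·0.79·(-1.28)²/(0.089−0.21)² = 18.6.
At s = 18.6: P(θ<0.089) ≈ 0.073. Adjusting to match 0.1 gives s ≈ 15.14.
So α = 0.21·15.14 ≈ 3.18, β = 0.79·15.14 ≈ 11.96.

α ≈ 3.18, β ≈ 11.96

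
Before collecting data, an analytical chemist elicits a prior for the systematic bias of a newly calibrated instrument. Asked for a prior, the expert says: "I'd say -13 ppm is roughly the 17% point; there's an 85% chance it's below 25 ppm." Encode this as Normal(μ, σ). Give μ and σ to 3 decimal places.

μ = 5.215, σ = 19.090

For Normal(μ,σ), the p-quantile is μ + z_p·σ. Here z_{0.17} = -0.9542, z_{0.85} = 1.036.
So -13 = μ − 0.9542σ and 25 = μ + 1.036σ.
Subtracting: σ = (25 − -13)/(1.036 − (-0.9542)) = 19.090.
Then μ = -13 − (-0.9542)·19.090 = 5.215.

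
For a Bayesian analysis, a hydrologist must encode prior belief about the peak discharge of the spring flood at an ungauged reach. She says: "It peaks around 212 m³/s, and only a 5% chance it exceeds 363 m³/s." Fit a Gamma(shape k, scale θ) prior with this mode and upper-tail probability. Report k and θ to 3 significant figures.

k ≈ 10.7, θ ≈ 22

Gamma(k,θ) with k>1 has mode (k−1)θ, so θ = 212/(k−1).
Need P(X < 363) = 0.95 with θ tied to k this way. Start at k = 2, θ = 212: P(X<363) ≈ 0.511.
Too low — raise k to concentrate. Iterating converges to k ≈ 10.7.
Then θ = 212/(10.7−1) ≈ 22.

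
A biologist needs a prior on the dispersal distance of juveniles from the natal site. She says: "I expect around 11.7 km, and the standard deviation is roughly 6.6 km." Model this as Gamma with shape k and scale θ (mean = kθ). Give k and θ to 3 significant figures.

k ≈ 3.14, θ ≈ 3.72

For Gamma(k, scale θ): mean = kθ, variance = kθ², so CV = 1/√k.
CV = SD/mean = 6.6/11.7 = 0.5641, hence k = 1/CV² = 3.14.
Then θ = mean/k = 11.7/3.14 = 3.72.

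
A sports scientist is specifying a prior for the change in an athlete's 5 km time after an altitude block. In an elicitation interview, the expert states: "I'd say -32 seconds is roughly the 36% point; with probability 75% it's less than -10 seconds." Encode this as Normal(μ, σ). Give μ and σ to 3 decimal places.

μ = -24.365, σ = 21.298

For Normal(μ,σ), the p-quantile is μ + z_p·σ. Here z_{0.36} = -0.3585, z_{0.75} = 0.6745.
So -32 = μ − 0.3585σ and -10 = μ + 0.6745σ.
Subtracting: σ = (-10 − -32)/(0.6745 − (-0.3585)) = 21.298.
Then μ = -32 − (-0.3585)·21.298 = -24.365.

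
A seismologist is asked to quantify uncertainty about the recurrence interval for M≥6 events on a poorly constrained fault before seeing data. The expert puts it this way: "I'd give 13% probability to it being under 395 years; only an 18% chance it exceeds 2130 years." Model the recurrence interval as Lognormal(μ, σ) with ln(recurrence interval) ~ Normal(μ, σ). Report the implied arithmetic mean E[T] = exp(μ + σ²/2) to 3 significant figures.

E[T] ≈ 1410 years

If T ~ Lognormal(μ,σ) then ln T ~ Normal(μ,σ), so the p-quantile of ln T is μ + z_p·σ.
ln(395) = 5.979 and ln(2130) = 7.664; z_{0.13} = -1.126, z_{0.82} = 0.9154.
σ = (7.664 − 5.979)/(0.9154 − (-1.126)) = 0.825.
μ = 5.979 − (-1.126)·0.825 = 6.908.
E[T] = exp(μ + σ²/2) = exp(6.908 + 0.3405) = 1410 years.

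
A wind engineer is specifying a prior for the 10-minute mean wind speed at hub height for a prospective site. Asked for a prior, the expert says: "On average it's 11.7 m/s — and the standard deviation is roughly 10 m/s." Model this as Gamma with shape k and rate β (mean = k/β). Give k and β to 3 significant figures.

For Gamma(k, rate β): mean = k/β, variance = k/β², so CV = 1/√k.
CV = SD/mean = 10/11.7 = 0.8547, hence k = 1/CV² = 1.37.
Then β = k/mean = 1.37/11.7 = 0.117.

k ≈ 1.37, β ≈ 0.117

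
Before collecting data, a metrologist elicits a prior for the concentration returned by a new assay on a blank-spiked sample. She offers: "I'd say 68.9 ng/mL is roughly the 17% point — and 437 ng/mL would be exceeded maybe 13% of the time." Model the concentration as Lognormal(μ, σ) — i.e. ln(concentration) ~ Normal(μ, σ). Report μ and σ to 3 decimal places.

μ ≈ 5.080, σ ≈ 0.888

If T ~ Lognormal(μ,σ) then ln T ~ Normal(μ,σ), so the p-quantile of ln T is μ + z_p·σ.
ln(68.9) = 4.233 and ln(437) = 6.08; z_{0.17} = -0.9542, z_{0.87} = 1.126.
σ = (6.08 − 4.233)/(1.126 − (-0.9542)) = 0.888.
μ = 4.233 − (-0.9542)·0.888 = 5.080.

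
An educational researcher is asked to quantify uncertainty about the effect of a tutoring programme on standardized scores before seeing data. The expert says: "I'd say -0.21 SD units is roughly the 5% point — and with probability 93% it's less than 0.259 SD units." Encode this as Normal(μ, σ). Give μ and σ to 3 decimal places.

μ = 0.037, σ = 0.150

For Normal(μ,σ), the p-quantile is μ + z_p·σ. Here z_{0.05} = -1.645, z_{0.93} = 1.476.
So -0.21 = μ − 1.645σ and 0.259 = μ + 1.476σ.
Subtracting: σ = (0.259 − -0.21)/(1.476 − (-1.645)) = 0.150.
Then μ = -0.21 − (-1.645)·0.150 = 0.037.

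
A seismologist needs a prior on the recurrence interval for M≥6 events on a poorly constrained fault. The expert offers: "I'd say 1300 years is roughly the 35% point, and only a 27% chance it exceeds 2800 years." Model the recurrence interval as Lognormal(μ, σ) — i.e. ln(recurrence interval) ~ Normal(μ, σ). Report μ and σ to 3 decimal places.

μ ≈ 7.466, σ ≈ 0.769

If T ~ Lognormal(μ,σ) then ln T ~ Normal(μ,σ), so the p-quantile of ln T is μ + z_p·σ.
ln(1300) = 7.17 and ln(2800) = 7.937; z_{0.35} = -0.3853, z_{0.73} = 0.6128.
σ = (7.937 − 7.17)/(0.6128 − (-0.3853)) = 0.769.
μ = 7.17 − (-0.3853)·0.769 = 7.466.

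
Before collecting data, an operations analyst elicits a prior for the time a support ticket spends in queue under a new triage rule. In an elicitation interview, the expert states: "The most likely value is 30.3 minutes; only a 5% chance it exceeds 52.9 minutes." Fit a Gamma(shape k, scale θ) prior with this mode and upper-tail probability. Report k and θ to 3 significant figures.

Gamma(k,θ) with k>1 has mode (k−1)θ, so θ = 30.3/(k−1).
Need P(X < 52.9) = 0.95 with θ tied to k this way. Start at k = 2, θ = 30.3: P(X<52.9) ≈ 0.521.
Too low — raise k to concentrate. Iterating converges to k ≈ 9.98.
Then θ = 30.3/(9.98−1) ≈ 3.37.

k ≈ 9.98, θ ≈ 3.37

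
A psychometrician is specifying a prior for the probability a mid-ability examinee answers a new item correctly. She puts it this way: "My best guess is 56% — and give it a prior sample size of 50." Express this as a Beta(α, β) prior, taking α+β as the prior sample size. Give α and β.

α = 28, β = 22

Under the effective-sample-size interpretation, Beta(α, β) has prior mean α/(α+β) and prior sample size α+β.
So α+β = 50 and α/(α+β) = 0.56, giving α = 0.56·50 = 28 and β = 50 − 28 = 22.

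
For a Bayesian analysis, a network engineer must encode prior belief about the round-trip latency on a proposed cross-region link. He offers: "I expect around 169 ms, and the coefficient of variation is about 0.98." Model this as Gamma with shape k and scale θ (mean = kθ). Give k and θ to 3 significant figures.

k ≈ 1.04, θ ≈ 162

For Gamma(k, scale θ): mean = kθ, variance = kθ², so CV = 1/√k.
CV = 0.98, hence k = 1/CV² = 1.04.
Then θ = mean/k = 169/1.04 = 162.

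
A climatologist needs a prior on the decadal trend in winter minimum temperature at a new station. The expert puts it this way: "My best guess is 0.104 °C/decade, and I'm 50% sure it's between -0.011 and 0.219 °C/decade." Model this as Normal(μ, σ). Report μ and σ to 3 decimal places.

A symmetric 50% interval runs μ ± z·σ with z = 0.6745.
Half-width = 0.115, so σ = 0.115/0.6745 = 0.170.
μ is the stated best guess, 0.104.

μ = 0.104, σ = 0.170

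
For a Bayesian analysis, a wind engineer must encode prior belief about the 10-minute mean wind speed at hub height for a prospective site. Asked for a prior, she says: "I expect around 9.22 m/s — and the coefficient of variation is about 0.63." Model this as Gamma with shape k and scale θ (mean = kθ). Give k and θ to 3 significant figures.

For Gamma(k, scale θ): mean = kθ, variance = kθ², so CV = 1/√k.
CV = 0.63, hence k = 1/CV² = 2.52.
Then θ = mean/k = 9.22/2.52 = 3.66.

k ≈ 2.52, θ ≈ 3.66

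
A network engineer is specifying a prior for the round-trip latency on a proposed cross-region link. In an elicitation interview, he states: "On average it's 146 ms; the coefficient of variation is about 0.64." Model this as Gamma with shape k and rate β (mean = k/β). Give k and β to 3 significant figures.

For Gamma(k, rate β): mean = k/β, variance = k/β², so CV = 1/√k.
CV = 0.64, hence k = 1/CV² = 2.44.
Then β = k/mean = 2.44/146 = 0.0167.

k ≈ 2.44, β ≈ 0.0167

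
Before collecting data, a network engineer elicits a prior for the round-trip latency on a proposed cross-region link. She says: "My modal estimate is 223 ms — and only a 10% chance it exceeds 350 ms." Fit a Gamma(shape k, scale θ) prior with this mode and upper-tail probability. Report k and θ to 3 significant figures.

Gamma(k,θ) with k>1 has mode (k−1)θ, so θ = 223/(k−1).
Need P(X < 350) = 0.9 with θ tied to k this way. Start at k = 2, θ = 223: P(X<350) ≈ 0.465.
Too low — raise k to concentrate. Iterating converges to k ≈ 10.2.
Then θ = 223/(10.2−1) ≈ 24.2.

k ≈ 10.2, θ ≈ 24.2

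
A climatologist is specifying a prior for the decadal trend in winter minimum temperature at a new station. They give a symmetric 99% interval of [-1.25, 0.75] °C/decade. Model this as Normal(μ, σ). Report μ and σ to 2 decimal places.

μ = -0.25, σ = 0.39

A symmetric 99% interval runs μ ± z·σ with z = 2.576.
Half-width = 1, so σ = 1/2.576 = 0.39.
μ is the interval midpoint, -0.25.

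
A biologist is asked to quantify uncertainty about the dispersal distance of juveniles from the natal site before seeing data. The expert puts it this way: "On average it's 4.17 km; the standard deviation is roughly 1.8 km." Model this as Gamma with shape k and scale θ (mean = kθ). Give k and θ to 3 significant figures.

k ≈ 5.37, θ ≈ 0.777

For Gamma(k, scale θ): mean = kθ, variance = kθ², so CV = 1/√k.
CV = SD/mean = 1.8/4.17 = 0.4317, hence k = 1/CV² = 5.37.
Then θ = mean/k = 4.17/5.37 = 0.777.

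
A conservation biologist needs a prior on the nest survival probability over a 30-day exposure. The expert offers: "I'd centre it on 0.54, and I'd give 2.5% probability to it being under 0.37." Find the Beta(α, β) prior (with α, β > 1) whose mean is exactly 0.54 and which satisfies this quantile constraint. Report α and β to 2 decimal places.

α ≈ 17.53, β ≈ 14.94

With mean 0.54 fixed, write α = 0.54s, β = 0.46s where s = α+β.
Need P(θ < 0.37) = 0.025 under Beta(0.54s, 0.46s). Normal approximation: (q−m)/√(m(1−m)/s) ≈ z_{0.025} = -1.96, so s ≈ 0.54·0.46·(-1.96)²/(0.37−0.54)² = 33.0.
At s = 33.0: P(θ<0.37) ≈ 0.024. Adjusting to match 0.025 gives s ≈ 32.47.
So α = 0.54·32.47 ≈ 17.53, β = 0.46·32.47 ≈ 14.94.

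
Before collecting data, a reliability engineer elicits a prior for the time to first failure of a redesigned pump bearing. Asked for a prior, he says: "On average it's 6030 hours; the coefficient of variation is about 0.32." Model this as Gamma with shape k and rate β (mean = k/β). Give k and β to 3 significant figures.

k ≈ 9.77, β ≈ 0.00162

For Gamma(k, rate β): mean = k/β, variance = k/β², so CV = 1/√k.
CV = 0.32, hence k = 1/CV² = 9.77.
Then β = k/mean = 9.77/6030 = 0.00162.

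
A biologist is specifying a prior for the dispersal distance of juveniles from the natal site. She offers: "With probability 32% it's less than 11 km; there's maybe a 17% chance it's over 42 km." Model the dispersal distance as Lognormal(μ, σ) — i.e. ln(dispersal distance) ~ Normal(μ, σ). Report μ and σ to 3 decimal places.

If T ~ Lognormal(μ,σ) then ln T ~ Normal(μ,σ), so the p-quantile of ln T is μ + z_p·σ.
ln(11) = 2.398 and ln(42) = 3.738; z_{0.32} = -0.4677, z_{0.83} = 0.9542.
σ = (3.738 − 2.398)/(0.9542 − (-0.4677)) = 0.942.
μ = 2.398 − (-0.4677)·0.942 = 2.839.

μ ≈ 2.839, σ ≈ 0.942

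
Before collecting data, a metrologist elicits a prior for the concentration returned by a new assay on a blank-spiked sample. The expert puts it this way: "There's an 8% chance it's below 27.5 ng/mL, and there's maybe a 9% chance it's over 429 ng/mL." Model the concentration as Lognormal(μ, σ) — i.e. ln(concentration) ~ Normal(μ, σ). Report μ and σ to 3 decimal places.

If T ~ Lognormal(μ,σ) then ln T ~ Normal(μ,σ), so the p-quantile of ln T is μ + z_p·σ.
ln(27.5) = 3.314 and ln(429) = 6.061; z_{0.08} = -1.405, z_{0.91} = 1.341.
σ = (6.061 − 3.314)/(1.341 − (-1.405)) = 1.001.
μ = 3.314 − (-1.405)·1.001 = 4.720.

μ ≈ 4.720, σ ≈ 1.001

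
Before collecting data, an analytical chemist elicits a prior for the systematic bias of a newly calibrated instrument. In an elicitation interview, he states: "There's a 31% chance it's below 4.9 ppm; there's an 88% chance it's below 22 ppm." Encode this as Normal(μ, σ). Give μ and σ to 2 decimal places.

For Normal(μ,σ), the p-quantile is μ + z_p·σ. Here z_{0.31} = -0.4959, z_{0.88} = 1.175.
So 4.9 = μ − 0.4959σ and 22 = μ + 1.175σ.
Subtracting: σ = (22 − 4.9)/(1.175 − (-0.4959)) = 10.23.
Then μ = 4.9 − (-0.4959)·10.23 = 9.97.

μ = 9.97, σ = 10.23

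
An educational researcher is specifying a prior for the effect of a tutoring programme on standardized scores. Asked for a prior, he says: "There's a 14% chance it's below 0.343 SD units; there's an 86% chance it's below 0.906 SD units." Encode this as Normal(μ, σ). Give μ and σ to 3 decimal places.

For Normal(μ,σ), the p-quantile is μ + z_p·σ. Here z_{0.14} = -1.08, z_{0.86} = 1.08.
So 0.343 = μ − 1.08σ and 0.906 = μ + 1.08σ.
Subtracting: σ = (0.906 − 0.343)/(1.08 − (-1.08)) = 0.261.
Then μ = 0.343 − (-1.08)·0.261 = 0.625.

μ = 0.625, σ = 0.261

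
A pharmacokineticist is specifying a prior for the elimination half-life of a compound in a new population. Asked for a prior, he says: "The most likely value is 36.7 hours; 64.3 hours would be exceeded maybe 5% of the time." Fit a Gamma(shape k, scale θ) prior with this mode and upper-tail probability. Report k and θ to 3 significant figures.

Gamma(k,θ) with k>1 has mode (k−1)θ, so θ = 36.7/(k−1).
Need P(X < 64.3) = 0.95 with θ tied to k this way. Start at k = 2, θ = 36.7: P(X<64.3) ≈ 0.523.
Too low — raise k to concentrate. Iterating converges to k ≈ 9.87.
Then θ = 36.7/(9.87−1) ≈ 4.14.

k ≈ 9.87, θ ≈ 4.14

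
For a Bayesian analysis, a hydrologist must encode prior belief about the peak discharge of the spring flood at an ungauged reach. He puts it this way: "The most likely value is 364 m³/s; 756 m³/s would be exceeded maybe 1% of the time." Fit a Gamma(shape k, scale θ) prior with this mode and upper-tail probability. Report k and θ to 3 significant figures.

k ≈ 10.1, θ ≈ 39.9

Gamma(k,θ) with k>1 has mode (k−1)θ, so θ = 364/(k−1).
Need P(X < 756) = 0.99 with θ tied to k this way. Start at k = 2, θ = 364: P(X<756) ≈ 0.614.
Too low — raise k to concentrate. Iterating converges to k ≈ 10.1.
Then θ = 364/(10.1−1) ≈ 39.9.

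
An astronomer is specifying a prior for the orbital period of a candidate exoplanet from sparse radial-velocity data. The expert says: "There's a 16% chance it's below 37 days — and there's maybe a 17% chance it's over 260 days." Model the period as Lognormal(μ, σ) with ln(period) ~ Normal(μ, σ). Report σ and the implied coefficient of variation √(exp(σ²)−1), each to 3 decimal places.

If T ~ Lognormal(μ,σ) then ln T ~ Normal(μ,σ), so the p-quantile of ln T is μ + z_p·σ.
ln(37) = 3.611 and ln(260) = 5.561; z_{0.16} = -0.9945, z_{0.83} = 0.9542.
σ = (5.561 − 3.611)/(0.9542 − (-0.9945)) = 1.001.
μ = 3.611 − (-0.9945)·1.001 = 4.606.
CV = √(exp(σ²)−1) = √(exp(1.0012)−1) = 1.312.

σ ≈ 1.001, CV ≈ 1.312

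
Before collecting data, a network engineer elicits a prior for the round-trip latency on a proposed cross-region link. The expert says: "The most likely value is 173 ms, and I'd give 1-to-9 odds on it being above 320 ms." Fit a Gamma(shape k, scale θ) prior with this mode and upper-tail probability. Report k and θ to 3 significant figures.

Gamma(k,θ) with k>1 has mode (k−1)θ, so θ = 173/(k−1).
Need P(X < 320) = 0.9 with θ tied to k this way. Start at k = 2, θ = 173: P(X<320) ≈ 0.552.
Too low — raise k to concentrate. Iterating converges to k ≈ 6.04.
Then θ = 173/(6.04−1) ≈ 34.3.

k ≈ 6.04, θ ≈ 34.3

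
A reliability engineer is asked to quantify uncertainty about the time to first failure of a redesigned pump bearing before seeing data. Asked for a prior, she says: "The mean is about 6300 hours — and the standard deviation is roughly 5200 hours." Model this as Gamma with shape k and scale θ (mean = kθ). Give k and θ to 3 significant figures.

For Gamma(k, scale θ): mean = kθ, variance = kθ², so CV = 1/√k.
CV = SD/mean = 5200/6300 = 0.8254, hence k = 1/CV² = 1.47.
Then θ = mean/k = 6300/1.47 = 4290.

k ≈ 1.47, θ ≈ 4290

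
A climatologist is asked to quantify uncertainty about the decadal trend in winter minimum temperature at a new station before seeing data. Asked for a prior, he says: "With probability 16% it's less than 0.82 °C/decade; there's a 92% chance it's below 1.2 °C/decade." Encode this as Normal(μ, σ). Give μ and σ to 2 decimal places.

μ = 0.98, σ = 0.16

For Normal(μ,σ), the p-quantile is μ + z_p·σ. Here z_{0.16} = -0.9945, z_{0.92} = 1.405.
So 0.82 = μ − 0.9945σ and 1.2 = μ + 1.405σ.
Subtracting: σ = (1.2 − 0.82)/(1.405 − (-0.9945)) = 0.16.
Then μ = 0.82 − (-0.9945)·0.16 = 0.98.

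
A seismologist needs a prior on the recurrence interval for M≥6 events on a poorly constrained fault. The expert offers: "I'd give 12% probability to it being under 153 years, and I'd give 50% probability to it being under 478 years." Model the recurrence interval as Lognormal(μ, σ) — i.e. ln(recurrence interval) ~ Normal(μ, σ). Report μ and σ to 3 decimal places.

μ ≈ 6.170, σ ≈ 0.970

If T ~ Lognormal(μ,σ) then ln T ~ Normal(μ,σ), so the p-quantile of ln T is μ + z_p·σ.
ln(153) = 5.03 and ln(478) = 6.17; z_{0.12} = -1.175, z_{0.5} = 0.
σ = (6.17 − 5.03)/(0 − (-1.175)) = 0.970.
μ = 5.03 − (-1.175)·0.970 = 6.170.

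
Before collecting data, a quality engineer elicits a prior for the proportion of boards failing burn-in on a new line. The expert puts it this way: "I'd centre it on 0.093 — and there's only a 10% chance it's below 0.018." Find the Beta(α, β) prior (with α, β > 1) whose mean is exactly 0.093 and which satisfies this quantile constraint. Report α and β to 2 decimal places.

α ≈ 1.41, β ≈ 13.73

With mean 0.093 fixed, write α = 0.093s, β = 0.907s where s = α+β.
Need P(θ < 0.018) = 0.1 under Beta(0.093s, 0.907s). Normal approximation: (q−m)/√(m(1−m)/s) ≈ z_{0.1} = -1.28, so s ≈ 0.093·0.907·(-1.28)²/(0.018−0.093)² = 24.6.
At s = 24.6: P(θ<0.018) ≈ 0.038. Adjusting to match 0.1 gives s ≈ 15.14.
So α = 0.093·15.14 ≈ 1.41, β = 0.907·15.14 ≈ 13.73.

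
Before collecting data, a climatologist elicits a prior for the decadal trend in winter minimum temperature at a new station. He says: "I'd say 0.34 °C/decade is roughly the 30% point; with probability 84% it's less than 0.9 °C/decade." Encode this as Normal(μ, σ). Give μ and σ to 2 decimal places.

μ = 0.53, σ = 0.37

The p-quantile of Normal(μ,σ) is μ + z_p·σ, with z_{0.3} = -0.5244 and z_{0.84} = 0.9945.
Eliminate σ: μ = (z₂·x₁ − z₁·x₂)/(z₂ − z₁) = (0.9945·0.34 − (-0.5244)·0.9)/1.519 = 0.53.
Then σ = (x₂ − x₁)/(z₂ − z₁) = (0.9 − 0.34)/1.519 = 0.37.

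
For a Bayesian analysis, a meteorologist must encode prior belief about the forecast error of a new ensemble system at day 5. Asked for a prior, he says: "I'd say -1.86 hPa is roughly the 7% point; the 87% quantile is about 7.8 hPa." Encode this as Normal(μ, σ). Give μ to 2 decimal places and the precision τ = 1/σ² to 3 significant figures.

For Normal(μ,σ), the p-quantile is μ + z_p·σ. Here z_{0.07} = -1.476, z_{0.87} = 1.126.
So -1.86 = μ − 1.476σ and 7.8 = μ + 1.126σ.
Subtracting: σ = (7.8 − -1.86)/(1.126 − (-1.476)) = 3.71.
Then μ = -1.86 − (-1.476)·3.71 = 3.62.
Precision τ = 1/σ² = 1/3.712² = 0.0726.

μ = 3.62, τ = 0.0726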